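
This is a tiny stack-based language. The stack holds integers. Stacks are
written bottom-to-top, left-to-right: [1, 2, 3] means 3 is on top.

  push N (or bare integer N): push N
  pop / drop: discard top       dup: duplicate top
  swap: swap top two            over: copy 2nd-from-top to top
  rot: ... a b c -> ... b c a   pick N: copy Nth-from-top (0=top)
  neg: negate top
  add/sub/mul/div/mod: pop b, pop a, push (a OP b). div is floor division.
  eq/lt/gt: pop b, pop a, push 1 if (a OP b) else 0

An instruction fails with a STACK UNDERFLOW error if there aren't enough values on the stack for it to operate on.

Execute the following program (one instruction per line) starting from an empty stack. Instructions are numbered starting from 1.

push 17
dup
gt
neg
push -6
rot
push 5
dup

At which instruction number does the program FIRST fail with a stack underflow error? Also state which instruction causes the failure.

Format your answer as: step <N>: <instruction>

Step 1 ('push 17'): stack = [17], depth = 1
Step 2 ('dup'): stack = [17, 17], depth = 2
Step 3 ('gt'): stack = [0], depth = 1
Step 4 ('neg'): stack = [0], depth = 1
Step 5 ('push -6'): stack = [0, -6], depth = 2
Step 6 ('rot'): needs 3 value(s) but depth is 2 — STACK UNDERFLOW

Answer: step 6: rot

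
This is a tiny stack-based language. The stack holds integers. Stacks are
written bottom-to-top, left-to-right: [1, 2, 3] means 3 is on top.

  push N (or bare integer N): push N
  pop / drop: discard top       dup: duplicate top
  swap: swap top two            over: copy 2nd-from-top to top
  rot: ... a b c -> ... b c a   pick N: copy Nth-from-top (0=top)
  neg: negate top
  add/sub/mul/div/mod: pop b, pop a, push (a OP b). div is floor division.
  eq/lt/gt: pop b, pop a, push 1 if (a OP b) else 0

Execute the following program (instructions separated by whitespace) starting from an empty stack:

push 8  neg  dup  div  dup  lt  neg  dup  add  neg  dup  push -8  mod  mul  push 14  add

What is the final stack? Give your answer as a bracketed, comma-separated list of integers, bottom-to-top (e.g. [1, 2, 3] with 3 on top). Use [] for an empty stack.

After 'push 8': [8]
After 'neg': [-8]
After 'dup': [-8, -8]
After 'div': [1]
After 'dup': [1, 1]
After 'lt': [0]
After 'neg': [0]
After 'dup': [0, 0]
After 'add': [0]
After 'neg': [0]
After 'dup': [0, 0]
After 'push -8': [0, 0, -8]
After 'mod': [0, 0]
After 'mul': [0]
After 'push 14': [0, 14]
After 'add': [14]

Answer: [14]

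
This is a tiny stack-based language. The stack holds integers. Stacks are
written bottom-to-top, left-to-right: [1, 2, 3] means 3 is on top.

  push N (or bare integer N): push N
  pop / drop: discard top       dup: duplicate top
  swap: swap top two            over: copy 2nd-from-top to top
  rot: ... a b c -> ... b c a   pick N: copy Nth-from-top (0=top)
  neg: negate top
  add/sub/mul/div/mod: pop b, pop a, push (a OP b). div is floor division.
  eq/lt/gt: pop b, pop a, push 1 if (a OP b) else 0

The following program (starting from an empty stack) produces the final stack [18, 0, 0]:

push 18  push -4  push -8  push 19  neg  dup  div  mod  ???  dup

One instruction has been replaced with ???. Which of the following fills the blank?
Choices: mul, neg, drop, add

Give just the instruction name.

Answer: mul

Derivation:
Stack before ???: [18, -4, 0]
Stack after ???:  [18, 0]
Checking each choice:
  mul: MATCH
  neg: produces [18, -4, 0, 0]
  drop: produces [18, -4, -4]
  add: produces [18, -4, -4]


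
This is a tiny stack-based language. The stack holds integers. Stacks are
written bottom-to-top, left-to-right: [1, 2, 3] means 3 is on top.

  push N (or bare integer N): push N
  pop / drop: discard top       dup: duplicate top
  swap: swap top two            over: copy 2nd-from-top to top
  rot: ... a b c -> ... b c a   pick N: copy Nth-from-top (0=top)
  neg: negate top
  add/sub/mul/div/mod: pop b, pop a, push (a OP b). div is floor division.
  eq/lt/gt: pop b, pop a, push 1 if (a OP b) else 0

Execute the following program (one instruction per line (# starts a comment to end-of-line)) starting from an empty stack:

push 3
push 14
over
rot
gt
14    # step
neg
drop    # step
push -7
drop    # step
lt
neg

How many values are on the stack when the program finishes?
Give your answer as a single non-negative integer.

After 'push 3': stack = [3] (depth 1)
After 'push 14': stack = [3, 14] (depth 2)
After 'over': stack = [3, 14, 3] (depth 3)
After 'rot': stack = [14, 3, 3] (depth 3)
After 'gt': stack = [14, 0] (depth 2)
After 'push 14': stack = [14, 0, 14] (depth 3)
After 'neg': stack = [14, 0, -14] (depth 3)
After 'drop': stack = [14, 0] (depth 2)
After 'push -7': stack = [14, 0, -7] (depth 3)
After 'drop': stack = [14, 0] (depth 2)
After 'lt': stack = [0] (depth 1)
After 'neg': stack = [0] (depth 1)

Answer: 1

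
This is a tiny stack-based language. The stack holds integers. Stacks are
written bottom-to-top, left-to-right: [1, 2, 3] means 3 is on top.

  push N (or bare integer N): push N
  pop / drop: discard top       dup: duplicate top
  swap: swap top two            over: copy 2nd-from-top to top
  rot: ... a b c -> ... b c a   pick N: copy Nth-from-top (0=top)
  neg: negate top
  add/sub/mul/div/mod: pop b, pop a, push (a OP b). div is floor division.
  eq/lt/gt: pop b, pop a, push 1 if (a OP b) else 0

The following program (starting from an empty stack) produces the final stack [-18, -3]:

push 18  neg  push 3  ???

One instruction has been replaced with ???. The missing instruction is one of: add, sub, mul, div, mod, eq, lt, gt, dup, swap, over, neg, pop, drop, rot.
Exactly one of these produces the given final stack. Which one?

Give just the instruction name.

Stack before ???: [-18, 3]
Stack after ???:  [-18, -3]
The instruction that transforms [-18, 3] -> [-18, -3] is: neg

Answer: neg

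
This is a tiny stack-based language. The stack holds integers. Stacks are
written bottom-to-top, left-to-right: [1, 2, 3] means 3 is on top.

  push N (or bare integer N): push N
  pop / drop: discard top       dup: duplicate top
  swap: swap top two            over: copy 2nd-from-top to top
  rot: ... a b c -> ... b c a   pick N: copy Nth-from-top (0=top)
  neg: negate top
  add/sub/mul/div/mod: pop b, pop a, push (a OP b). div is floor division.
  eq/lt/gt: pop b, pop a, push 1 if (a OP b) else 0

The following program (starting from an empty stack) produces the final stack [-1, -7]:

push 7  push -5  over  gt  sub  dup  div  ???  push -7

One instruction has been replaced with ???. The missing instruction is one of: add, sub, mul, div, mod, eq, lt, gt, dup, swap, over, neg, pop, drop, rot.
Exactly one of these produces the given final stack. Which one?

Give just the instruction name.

Stack before ???: [1]
Stack after ???:  [-1]
The instruction that transforms [1] -> [-1] is: neg

Answer: neg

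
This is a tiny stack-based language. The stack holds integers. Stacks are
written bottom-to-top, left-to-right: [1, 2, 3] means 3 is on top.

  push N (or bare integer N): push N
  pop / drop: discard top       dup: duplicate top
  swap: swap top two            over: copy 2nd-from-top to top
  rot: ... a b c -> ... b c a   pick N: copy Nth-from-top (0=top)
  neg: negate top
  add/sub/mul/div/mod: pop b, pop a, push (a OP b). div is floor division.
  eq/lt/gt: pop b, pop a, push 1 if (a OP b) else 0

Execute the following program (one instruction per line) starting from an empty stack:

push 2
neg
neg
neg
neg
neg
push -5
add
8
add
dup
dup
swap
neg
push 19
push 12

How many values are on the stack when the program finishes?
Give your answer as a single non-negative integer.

After 'push 2': stack = [2] (depth 1)
After 'neg': stack = [-2] (depth 1)
After 'neg': stack = [2] (depth 1)
After 'neg': stack = [-2] (depth 1)
After 'neg': stack = [2] (depth 1)
After 'neg': stack = [-2] (depth 1)
After 'push -5': stack = [-2, -5] (depth 2)
After 'add': stack = [-7] (depth 1)
After 'push 8': stack = [-7, 8] (depth 2)
After 'add': stack = [1] (depth 1)
After 'dup': stack = [1, 1] (depth 2)
After 'dup': stack = [1, 1, 1] (depth 3)
After 'swap': stack = [1, 1, 1] (depth 3)
After 'neg': stack = [1, 1, -1] (depth 3)
After 'push 19': stack = [1, 1, -1, 19] (depth 4)
After 'push 12': stack = [1, 1, -1, 19, 12] (depth 5)

Answer: 5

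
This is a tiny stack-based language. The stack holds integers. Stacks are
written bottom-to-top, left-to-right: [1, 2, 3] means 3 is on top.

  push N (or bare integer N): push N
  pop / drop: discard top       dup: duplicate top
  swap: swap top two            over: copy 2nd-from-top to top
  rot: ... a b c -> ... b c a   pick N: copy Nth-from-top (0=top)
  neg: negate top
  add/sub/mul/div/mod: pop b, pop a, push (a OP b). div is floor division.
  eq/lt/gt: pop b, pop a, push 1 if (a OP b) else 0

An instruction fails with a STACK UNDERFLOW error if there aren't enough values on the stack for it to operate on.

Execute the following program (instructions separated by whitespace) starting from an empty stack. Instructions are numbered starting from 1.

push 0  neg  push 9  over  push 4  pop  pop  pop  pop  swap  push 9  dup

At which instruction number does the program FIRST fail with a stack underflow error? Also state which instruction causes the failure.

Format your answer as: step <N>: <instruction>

Step 1 ('push 0'): stack = [0], depth = 1
Step 2 ('neg'): stack = [0], depth = 1
Step 3 ('push 9'): stack = [0, 9], depth = 2
Step 4 ('over'): stack = [0, 9, 0], depth = 3
Step 5 ('push 4'): stack = [0, 9, 0, 4], depth = 4
Step 6 ('pop'): stack = [0, 9, 0], depth = 3
Step 7 ('pop'): stack = [0, 9], depth = 2
Step 8 ('pop'): stack = [0], depth = 1
Step 9 ('pop'): stack = [], depth = 0
Step 10 ('swap'): needs 2 value(s) but depth is 0 — STACK UNDERFLOW

Answer: step 10: swap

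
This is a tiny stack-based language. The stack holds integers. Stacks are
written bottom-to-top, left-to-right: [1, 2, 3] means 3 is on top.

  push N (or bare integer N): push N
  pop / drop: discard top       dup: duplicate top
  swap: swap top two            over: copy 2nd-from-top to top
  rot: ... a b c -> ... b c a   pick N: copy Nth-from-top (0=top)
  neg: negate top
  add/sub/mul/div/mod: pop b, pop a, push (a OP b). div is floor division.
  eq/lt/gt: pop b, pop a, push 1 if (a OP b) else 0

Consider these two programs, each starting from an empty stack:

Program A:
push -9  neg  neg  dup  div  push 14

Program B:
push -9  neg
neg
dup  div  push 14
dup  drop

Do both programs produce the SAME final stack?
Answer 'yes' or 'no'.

Answer: yes

Derivation:
Program A trace:
  After 'push -9': [-9]
  After 'neg': [9]
  After 'neg': [-9]
  After 'dup': [-9, -9]
  After 'div': [1]
  After 'push 14': [1, 14]
Program A final stack: [1, 14]

Program B trace:
  After 'push -9': [-9]
  After 'neg': [9]
  After 'neg': [-9]
  After 'dup': [-9, -9]
  After 'div': [1]
  After 'push 14': [1, 14]
  After 'dup': [1, 14, 14]
  After 'drop': [1, 14]
Program B final stack: [1, 14]
Same: yes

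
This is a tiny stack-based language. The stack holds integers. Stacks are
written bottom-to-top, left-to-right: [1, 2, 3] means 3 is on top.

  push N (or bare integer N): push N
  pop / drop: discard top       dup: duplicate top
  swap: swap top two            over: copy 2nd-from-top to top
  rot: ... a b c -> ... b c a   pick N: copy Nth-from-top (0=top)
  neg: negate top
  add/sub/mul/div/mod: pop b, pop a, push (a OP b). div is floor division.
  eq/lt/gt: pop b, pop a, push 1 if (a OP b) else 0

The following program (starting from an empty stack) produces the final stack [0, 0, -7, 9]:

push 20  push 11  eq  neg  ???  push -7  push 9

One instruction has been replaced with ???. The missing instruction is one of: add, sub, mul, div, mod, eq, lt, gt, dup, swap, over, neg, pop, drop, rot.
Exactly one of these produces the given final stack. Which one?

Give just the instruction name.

Answer: dup

Derivation:
Stack before ???: [0]
Stack after ???:  [0, 0]
The instruction that transforms [0] -> [0, 0] is: dup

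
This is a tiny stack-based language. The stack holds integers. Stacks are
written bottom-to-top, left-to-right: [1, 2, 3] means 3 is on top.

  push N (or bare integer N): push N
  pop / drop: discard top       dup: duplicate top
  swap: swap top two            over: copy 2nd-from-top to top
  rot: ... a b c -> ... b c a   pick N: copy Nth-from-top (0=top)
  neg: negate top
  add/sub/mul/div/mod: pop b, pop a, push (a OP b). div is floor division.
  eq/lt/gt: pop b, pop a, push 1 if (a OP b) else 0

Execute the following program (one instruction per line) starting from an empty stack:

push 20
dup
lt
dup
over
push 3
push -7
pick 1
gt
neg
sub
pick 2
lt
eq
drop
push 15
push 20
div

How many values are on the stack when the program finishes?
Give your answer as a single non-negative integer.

After 'push 20': stack = [20] (depth 1)
After 'dup': stack = [20, 20] (depth 2)
After 'lt': stack = [0] (depth 1)
After 'dup': stack = [0, 0] (depth 2)
After 'over': stack = [0, 0, 0] (depth 3)
After 'push 3': stack = [0, 0, 0, 3] (depth 4)
After 'push -7': stack = [0, 0, 0, 3, -7] (depth 5)
After 'pick 1': stack = [0, 0, 0, 3, -7, 3] (depth 6)
After 'gt': stack = [0, 0, 0, 3, 0] (depth 5)
After 'neg': stack = [0, 0, 0, 3, 0] (depth 5)
After 'sub': stack = [0, 0, 0, 3] (depth 4)
After 'pick 2': stack = [0, 0, 0, 3, 0] (depth 5)
After 'lt': stack = [0, 0, 0, 0] (depth 4)
After 'eq': stack = [0, 0, 1] (depth 3)
After 'drop': stack = [0, 0] (depth 2)
After 'push 15': stack = [0, 0, 15] (depth 3)
After 'push 20': stack = [0, 0, 15, 20] (depth 4)
After 'div': stack = [0, 0, 0] (depth 3)

Answer: 3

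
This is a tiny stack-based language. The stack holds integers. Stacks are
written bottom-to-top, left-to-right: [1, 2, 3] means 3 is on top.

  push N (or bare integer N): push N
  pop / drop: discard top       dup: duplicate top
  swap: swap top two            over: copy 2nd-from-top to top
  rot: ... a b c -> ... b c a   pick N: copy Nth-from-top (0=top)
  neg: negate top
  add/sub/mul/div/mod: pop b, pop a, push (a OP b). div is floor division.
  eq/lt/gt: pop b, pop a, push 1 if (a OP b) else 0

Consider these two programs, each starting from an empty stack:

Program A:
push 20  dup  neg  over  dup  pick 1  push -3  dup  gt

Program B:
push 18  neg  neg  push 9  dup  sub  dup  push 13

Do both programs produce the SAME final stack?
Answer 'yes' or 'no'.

Program A trace:
  After 'push 20': [20]
  After 'dup': [20, 20]
  After 'neg': [20, -20]
  After 'over': [20, -20, 20]
  After 'dup': [20, -20, 20, 20]
  After 'pick 1': [20, -20, 20, 20, 20]
  After 'push -3': [20, -20, 20, 20, 20, -3]
  After 'dup': [20, -20, 20, 20, 20, -3, -3]
  After 'gt': [20, -20, 20, 20, 20, 0]
Program A final stack: [20, -20, 20, 20, 20, 0]

Program B trace:
  After 'push 18': [18]
  After 'neg': [-18]
  After 'neg': [18]
  After 'push 9': [18, 9]
  After 'dup': [18, 9, 9]
  After 'sub': [18, 0]
  After 'dup': [18, 0, 0]
  After 'push 13': [18, 0, 0, 13]
Program B final stack: [18, 0, 0, 13]
Same: no

Answer: no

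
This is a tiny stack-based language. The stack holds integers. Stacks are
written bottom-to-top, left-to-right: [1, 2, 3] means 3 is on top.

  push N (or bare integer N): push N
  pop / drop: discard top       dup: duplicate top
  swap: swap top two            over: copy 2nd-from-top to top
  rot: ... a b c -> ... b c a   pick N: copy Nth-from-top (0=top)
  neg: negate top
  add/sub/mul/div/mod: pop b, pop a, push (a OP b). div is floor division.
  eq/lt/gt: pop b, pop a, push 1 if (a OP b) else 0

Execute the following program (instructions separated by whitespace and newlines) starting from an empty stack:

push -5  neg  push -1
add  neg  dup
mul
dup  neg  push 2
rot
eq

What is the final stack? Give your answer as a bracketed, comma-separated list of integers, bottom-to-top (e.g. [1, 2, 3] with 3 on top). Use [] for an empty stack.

After 'push -5': [-5]
After 'neg': [5]
After 'push -1': [5, -1]
After 'add': [4]
After 'neg': [-4]
After 'dup': [-4, -4]
After 'mul': [16]
After 'dup': [16, 16]
After 'neg': [16, -16]
After 'push 2': [16, -16, 2]
After 'rot': [-16, 2, 16]
After 'eq': [-16, 0]

Answer: [-16, 0]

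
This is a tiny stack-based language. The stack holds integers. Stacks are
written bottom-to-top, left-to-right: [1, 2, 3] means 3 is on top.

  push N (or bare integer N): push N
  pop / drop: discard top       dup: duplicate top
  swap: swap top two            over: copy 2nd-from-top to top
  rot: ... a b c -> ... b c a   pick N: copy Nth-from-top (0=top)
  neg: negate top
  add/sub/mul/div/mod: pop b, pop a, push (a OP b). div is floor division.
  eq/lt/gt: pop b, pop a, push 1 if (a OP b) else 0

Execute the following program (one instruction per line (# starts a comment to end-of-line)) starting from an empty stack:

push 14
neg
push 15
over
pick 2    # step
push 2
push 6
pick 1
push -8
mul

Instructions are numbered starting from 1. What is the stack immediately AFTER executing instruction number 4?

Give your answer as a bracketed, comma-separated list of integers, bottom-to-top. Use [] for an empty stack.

Step 1 ('push 14'): [14]
Step 2 ('neg'): [-14]
Step 3 ('push 15'): [-14, 15]
Step 4 ('over'): [-14, 15, -14]

Answer: [-14, 15, -14]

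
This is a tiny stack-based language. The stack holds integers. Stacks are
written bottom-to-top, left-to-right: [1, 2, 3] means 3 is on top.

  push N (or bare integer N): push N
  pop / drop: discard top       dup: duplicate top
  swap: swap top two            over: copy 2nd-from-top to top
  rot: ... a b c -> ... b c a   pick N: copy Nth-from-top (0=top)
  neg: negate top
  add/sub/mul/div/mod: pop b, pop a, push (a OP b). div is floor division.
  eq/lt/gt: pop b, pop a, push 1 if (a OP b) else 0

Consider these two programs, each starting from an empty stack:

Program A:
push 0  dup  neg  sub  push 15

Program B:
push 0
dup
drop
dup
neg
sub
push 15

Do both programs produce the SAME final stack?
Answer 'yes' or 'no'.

Program A trace:
  After 'push 0': [0]
  After 'dup': [0, 0]
  After 'neg': [0, 0]
  After 'sub': [0]
  After 'push 15': [0, 15]
Program A final stack: [0, 15]

Program B trace:
  After 'push 0': [0]
  After 'dup': [0, 0]
  After 'drop': [0]
  After 'dup': [0, 0]
  After 'neg': [0, 0]
  After 'sub': [0]
  After 'push 15': [0, 15]
Program B final stack: [0, 15]
Same: yes

Answer: yes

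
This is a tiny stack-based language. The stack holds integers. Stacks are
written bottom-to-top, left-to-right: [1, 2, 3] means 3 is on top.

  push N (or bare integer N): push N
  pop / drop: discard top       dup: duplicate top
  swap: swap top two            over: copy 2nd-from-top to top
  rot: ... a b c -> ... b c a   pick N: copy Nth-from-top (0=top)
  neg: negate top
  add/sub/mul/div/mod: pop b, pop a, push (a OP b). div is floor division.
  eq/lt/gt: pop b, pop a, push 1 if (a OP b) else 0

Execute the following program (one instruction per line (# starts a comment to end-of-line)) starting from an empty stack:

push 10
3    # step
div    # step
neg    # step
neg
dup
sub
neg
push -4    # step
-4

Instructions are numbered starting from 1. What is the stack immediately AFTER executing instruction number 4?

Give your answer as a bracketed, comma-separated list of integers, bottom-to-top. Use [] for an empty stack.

Answer: [-3]

Derivation:
Step 1 ('push 10'): [10]
Step 2 ('3'): [10, 3]
Step 3 ('div'): [3]
Step 4 ('neg'): [-3]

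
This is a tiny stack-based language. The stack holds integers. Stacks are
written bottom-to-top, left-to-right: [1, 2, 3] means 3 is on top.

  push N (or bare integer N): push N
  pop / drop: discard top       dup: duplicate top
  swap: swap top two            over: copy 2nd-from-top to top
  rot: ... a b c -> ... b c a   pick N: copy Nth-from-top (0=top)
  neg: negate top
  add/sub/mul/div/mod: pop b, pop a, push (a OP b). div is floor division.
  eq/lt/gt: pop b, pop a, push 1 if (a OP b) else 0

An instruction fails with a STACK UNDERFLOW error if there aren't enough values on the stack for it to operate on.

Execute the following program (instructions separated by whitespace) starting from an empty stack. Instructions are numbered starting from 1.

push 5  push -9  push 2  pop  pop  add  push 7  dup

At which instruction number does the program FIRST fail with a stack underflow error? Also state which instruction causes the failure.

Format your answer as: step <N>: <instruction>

Answer: step 6: add

Derivation:
Step 1 ('push 5'): stack = [5], depth = 1
Step 2 ('push -9'): stack = [5, -9], depth = 2
Step 3 ('push 2'): stack = [5, -9, 2], depth = 3
Step 4 ('pop'): stack = [5, -9], depth = 2
Step 5 ('pop'): stack = [5], depth = 1
Step 6 ('add'): needs 2 value(s) but depth is 1 — STACK UNDERFLOW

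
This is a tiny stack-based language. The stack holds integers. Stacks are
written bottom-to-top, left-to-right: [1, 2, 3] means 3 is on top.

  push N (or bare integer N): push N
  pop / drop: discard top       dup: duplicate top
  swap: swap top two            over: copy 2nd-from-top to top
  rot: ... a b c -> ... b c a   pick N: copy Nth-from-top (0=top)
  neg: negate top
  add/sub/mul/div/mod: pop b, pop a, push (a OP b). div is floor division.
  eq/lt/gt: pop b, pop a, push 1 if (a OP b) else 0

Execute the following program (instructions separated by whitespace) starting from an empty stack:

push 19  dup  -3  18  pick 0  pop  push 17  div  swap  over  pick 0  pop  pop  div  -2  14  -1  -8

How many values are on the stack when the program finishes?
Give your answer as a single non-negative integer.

After 'push 19': stack = [19] (depth 1)
After 'dup': stack = [19, 19] (depth 2)
After 'push -3': stack = [19, 19, -3] (depth 3)
After 'push 18': stack = [19, 19, -3, 18] (depth 4)
After 'pick 0': stack = [19, 19, -3, 18, 18] (depth 5)
After 'pop': stack = [19, 19, -3, 18] (depth 4)
After 'push 17': stack = [19, 19, -3, 18, 17] (depth 5)
After 'div': stack = [19, 19, -3, 1] (depth 4)
After 'swap': stack = [19, 19, 1, -3] (depth 4)
After 'over': stack = [19, 19, 1, -3, 1] (depth 5)
After 'pick 0': stack = [19, 19, 1, -3, 1, 1] (depth 6)
After 'pop': stack = [19, 19, 1, -3, 1] (depth 5)
After 'pop': stack = [19, 19, 1, -3] (depth 4)
After 'div': stack = [19, 19, -1] (depth 3)
After 'push -2': stack = [19, 19, -1, -2] (depth 4)
After 'push 14': stack = [19, 19, -1, -2, 14] (depth 5)
After 'push -1': stack = [19, 19, -1, -2, 14, -1] (depth 6)
After 'push -8': stack = [19, 19, -1, -2, 14, -1, -8] (depth 7)

Answer: 7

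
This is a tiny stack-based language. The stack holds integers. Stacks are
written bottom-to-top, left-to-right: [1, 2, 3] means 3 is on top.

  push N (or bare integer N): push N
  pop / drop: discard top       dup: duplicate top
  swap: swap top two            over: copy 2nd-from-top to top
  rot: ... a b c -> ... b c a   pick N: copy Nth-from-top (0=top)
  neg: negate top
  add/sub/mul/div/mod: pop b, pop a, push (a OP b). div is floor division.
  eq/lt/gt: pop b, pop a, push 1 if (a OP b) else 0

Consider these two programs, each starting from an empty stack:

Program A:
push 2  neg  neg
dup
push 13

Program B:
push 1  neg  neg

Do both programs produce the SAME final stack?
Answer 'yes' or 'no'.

Program A trace:
  After 'push 2': [2]
  After 'neg': [-2]
  After 'neg': [2]
  After 'dup': [2, 2]
  After 'push 13': [2, 2, 13]
Program A final stack: [2, 2, 13]

Program B trace:
  After 'push 1': [1]
  After 'neg': [-1]
  After 'neg': [1]
Program B final stack: [1]
Same: no

Answer: no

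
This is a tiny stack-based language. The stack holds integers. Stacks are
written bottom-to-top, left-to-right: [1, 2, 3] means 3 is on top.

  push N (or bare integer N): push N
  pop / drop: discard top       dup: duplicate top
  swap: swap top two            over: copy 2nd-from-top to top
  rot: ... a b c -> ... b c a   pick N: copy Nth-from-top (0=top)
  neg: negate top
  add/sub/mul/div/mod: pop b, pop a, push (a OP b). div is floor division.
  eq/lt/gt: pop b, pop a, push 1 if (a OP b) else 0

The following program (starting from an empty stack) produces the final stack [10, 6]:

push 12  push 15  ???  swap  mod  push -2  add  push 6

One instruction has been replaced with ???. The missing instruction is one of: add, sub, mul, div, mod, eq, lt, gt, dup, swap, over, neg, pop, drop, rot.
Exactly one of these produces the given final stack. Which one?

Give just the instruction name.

Stack before ???: [12, 15]
Stack after ???:  [15, 12]
The instruction that transforms [12, 15] -> [15, 12] is: swap

Answer: swap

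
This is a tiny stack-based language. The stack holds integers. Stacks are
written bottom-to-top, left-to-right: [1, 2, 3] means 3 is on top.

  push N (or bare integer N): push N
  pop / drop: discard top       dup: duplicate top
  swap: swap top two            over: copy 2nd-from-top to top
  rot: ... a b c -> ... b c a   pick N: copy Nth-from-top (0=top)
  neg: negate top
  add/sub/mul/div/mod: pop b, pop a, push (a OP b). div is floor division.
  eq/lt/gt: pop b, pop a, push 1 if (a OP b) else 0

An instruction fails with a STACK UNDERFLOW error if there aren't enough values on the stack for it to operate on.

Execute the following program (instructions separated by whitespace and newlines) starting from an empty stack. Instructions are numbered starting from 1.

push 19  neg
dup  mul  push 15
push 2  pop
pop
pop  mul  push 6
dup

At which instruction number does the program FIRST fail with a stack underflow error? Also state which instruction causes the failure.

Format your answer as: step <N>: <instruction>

Answer: step 10: mul

Derivation:
Step 1 ('push 19'): stack = [19], depth = 1
Step 2 ('neg'): stack = [-19], depth = 1
Step 3 ('dup'): stack = [-19, -19], depth = 2
Step 4 ('mul'): stack = [361], depth = 1
Step 5 ('push 15'): stack = [361, 15], depth = 2
Step 6 ('push 2'): stack = [361, 15, 2], depth = 3
Step 7 ('pop'): stack = [361, 15], depth = 2
Step 8 ('pop'): stack = [361], depth = 1
Step 9 ('pop'): stack = [], depth = 0
Step 10 ('mul'): needs 2 value(s) but depth is 0 — STACK UNDERFLOW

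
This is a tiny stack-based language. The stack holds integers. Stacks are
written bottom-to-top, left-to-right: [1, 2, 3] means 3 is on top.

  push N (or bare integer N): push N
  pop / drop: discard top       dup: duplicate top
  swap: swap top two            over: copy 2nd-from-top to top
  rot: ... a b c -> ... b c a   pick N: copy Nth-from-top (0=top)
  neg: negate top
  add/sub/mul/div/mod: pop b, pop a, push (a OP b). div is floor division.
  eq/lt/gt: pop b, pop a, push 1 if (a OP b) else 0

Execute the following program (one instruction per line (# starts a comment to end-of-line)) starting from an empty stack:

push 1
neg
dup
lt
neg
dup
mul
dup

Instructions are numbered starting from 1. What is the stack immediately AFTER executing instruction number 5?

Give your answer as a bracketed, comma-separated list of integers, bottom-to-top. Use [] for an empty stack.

Step 1 ('push 1'): [1]
Step 2 ('neg'): [-1]
Step 3 ('dup'): [-1, -1]
Step 4 ('lt'): [0]
Step 5 ('neg'): [0]

Answer: [0]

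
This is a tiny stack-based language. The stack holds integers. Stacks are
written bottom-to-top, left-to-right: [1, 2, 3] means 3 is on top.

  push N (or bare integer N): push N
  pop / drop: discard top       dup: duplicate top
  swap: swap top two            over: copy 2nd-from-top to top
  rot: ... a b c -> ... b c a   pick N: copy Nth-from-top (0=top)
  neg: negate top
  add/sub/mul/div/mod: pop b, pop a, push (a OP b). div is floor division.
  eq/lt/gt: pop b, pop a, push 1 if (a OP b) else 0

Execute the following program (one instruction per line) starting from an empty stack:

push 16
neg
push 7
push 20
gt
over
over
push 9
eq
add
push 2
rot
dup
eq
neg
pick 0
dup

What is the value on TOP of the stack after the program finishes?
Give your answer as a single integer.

After 'push 16': [16]
After 'neg': [-16]
After 'push 7': [-16, 7]
After 'push 20': [-16, 7, 20]
After 'gt': [-16, 0]
After 'over': [-16, 0, -16]
After 'over': [-16, 0, -16, 0]
After 'push 9': [-16, 0, -16, 0, 9]
After 'eq': [-16, 0, -16, 0]
After 'add': [-16, 0, -16]
After 'push 2': [-16, 0, -16, 2]
After 'rot': [-16, -16, 2, 0]
After 'dup': [-16, -16, 2, 0, 0]
After 'eq': [-16, -16, 2, 1]
After 'neg': [-16, -16, 2, -1]
After 'pick 0': [-16, -16, 2, -1, -1]
After 'dup': [-16, -16, 2, -1, -1, -1]

Answer: -1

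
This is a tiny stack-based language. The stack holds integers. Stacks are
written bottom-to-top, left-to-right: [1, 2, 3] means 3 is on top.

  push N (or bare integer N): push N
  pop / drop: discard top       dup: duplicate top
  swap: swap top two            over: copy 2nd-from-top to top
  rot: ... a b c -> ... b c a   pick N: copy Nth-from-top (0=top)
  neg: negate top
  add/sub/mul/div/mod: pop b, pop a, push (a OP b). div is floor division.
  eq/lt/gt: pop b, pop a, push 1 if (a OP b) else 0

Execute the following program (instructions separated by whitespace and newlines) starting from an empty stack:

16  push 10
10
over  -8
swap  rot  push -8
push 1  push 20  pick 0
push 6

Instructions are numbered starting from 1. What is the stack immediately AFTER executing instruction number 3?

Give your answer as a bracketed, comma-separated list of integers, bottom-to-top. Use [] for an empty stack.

Step 1 ('16'): [16]
Step 2 ('push 10'): [16, 10]
Step 3 ('10'): [16, 10, 10]

Answer: [16, 10, 10]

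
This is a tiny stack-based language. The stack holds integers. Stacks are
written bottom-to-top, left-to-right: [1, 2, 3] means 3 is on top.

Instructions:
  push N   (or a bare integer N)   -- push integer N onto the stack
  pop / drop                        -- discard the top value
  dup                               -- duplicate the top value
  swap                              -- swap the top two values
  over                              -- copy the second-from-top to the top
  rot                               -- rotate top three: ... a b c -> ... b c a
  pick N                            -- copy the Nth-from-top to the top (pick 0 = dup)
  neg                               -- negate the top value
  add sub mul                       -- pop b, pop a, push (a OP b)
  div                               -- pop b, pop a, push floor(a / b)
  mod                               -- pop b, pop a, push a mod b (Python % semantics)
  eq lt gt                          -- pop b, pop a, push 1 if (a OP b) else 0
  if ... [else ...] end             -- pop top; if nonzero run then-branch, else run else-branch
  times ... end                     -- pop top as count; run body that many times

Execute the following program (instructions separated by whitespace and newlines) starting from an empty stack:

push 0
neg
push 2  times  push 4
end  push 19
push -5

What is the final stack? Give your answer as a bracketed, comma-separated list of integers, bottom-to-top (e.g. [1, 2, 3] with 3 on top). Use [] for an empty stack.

Answer: [0, 4, 4, 19, -5]

Derivation:
After 'push 0': [0]
After 'neg': [0]
After 'push 2': [0, 2]
After 'times': [0]
After 'push 4': [0, 4]
After 'push 4': [0, 4, 4]
After 'push 19': [0, 4, 4, 19]
After 'push -5': [0, 4, 4, 19, -5]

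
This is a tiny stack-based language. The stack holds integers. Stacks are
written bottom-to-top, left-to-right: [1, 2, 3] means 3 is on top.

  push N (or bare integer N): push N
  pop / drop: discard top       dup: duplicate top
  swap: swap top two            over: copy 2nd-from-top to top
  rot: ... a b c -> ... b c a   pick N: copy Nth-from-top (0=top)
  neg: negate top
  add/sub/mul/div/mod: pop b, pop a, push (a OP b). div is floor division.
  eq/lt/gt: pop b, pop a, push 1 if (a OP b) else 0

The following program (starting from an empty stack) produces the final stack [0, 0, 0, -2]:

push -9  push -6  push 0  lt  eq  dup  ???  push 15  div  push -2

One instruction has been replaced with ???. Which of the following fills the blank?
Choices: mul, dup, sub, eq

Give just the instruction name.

Answer: dup

Derivation:
Stack before ???: [0, 0]
Stack after ???:  [0, 0, 0]
Checking each choice:
  mul: produces [0, -2]
  dup: MATCH
  sub: produces [0, -2]
  eq: produces [0, -2]


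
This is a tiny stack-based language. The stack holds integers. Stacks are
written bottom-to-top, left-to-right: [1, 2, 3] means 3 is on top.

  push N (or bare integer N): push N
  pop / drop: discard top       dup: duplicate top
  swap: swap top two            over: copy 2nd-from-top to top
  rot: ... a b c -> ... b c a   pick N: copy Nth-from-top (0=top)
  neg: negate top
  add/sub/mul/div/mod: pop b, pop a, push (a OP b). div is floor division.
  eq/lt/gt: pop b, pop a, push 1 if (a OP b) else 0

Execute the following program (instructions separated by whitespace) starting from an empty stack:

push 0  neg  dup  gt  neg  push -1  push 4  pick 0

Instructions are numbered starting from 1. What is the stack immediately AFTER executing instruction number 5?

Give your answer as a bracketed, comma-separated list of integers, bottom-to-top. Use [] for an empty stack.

Step 1 ('push 0'): [0]
Step 2 ('neg'): [0]
Step 3 ('dup'): [0, 0]
Step 4 ('gt'): [0]
Step 5 ('neg'): [0]

Answer: [0]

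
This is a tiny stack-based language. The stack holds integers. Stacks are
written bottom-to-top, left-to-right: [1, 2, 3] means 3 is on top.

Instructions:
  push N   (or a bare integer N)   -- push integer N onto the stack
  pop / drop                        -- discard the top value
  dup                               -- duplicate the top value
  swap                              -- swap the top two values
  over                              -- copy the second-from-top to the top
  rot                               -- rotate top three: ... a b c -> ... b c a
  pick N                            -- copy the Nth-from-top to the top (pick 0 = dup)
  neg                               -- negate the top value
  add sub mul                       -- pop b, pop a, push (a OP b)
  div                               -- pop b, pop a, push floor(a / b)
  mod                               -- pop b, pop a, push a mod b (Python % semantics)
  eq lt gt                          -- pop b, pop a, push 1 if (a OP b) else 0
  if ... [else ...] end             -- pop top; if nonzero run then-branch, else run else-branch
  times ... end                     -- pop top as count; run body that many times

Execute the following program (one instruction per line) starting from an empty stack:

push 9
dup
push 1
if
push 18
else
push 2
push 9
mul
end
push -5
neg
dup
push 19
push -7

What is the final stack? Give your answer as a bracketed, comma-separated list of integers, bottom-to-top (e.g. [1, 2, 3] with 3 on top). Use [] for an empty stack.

After 'push 9': [9]
After 'dup': [9, 9]
After 'push 1': [9, 9, 1]
After 'if': [9, 9]
After 'push 18': [9, 9, 18]
After 'push -5': [9, 9, 18, -5]
After 'neg': [9, 9, 18, 5]
After 'dup': [9, 9, 18, 5, 5]
After 'push 19': [9, 9, 18, 5, 5, 19]
After 'push -7': [9, 9, 18, 5, 5, 19, -7]

Answer: [9, 9, 18, 5, 5, 19, -7]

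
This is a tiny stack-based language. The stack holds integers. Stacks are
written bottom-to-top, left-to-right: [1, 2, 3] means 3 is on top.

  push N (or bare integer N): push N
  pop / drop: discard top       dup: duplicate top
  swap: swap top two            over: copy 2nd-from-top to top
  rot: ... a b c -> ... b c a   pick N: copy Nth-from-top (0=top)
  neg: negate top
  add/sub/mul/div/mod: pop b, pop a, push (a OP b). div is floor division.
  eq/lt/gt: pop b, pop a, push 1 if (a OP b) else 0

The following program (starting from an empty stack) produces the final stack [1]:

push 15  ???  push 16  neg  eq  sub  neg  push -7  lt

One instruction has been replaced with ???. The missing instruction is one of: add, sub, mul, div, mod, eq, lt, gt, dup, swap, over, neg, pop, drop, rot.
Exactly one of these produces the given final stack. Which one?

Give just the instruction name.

Stack before ???: [15]
Stack after ???:  [15, 15]
The instruction that transforms [15] -> [15, 15] is: dup

Answer: dup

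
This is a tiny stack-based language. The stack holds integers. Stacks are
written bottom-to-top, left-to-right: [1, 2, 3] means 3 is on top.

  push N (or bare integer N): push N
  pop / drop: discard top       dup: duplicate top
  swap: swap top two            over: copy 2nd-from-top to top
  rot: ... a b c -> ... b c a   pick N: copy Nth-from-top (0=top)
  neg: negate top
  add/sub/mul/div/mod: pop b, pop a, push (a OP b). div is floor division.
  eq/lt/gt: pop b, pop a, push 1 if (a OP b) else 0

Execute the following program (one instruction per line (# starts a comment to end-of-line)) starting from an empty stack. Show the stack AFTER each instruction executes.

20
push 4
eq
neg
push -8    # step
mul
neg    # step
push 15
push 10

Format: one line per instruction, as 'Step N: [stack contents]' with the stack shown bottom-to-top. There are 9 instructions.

Step 1: [20]
Step 2: [20, 4]
Step 3: [0]
Step 4: [0]
Step 5: [0, -8]
Step 6: [0]
Step 7: [0]
Step 8: [0, 15]
Step 9: [0, 15, 10]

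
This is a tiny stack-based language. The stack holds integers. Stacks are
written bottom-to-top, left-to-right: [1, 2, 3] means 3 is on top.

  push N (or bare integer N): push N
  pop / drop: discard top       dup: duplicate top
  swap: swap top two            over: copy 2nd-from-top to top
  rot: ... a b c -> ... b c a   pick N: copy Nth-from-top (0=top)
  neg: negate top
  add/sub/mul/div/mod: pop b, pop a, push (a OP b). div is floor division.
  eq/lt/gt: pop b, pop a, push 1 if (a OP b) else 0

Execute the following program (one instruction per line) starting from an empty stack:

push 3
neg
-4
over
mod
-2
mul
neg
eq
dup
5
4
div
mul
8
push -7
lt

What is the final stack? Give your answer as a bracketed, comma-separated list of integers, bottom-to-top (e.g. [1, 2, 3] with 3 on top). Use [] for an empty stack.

After 'push 3': [3]
After 'neg': [-3]
After 'push -4': [-3, -4]
After 'over': [-3, -4, -3]
After 'mod': [-3, -1]
After 'push -2': [-3, -1, -2]
After 'mul': [-3, 2]
After 'neg': [-3, -2]
After 'eq': [0]
After 'dup': [0, 0]
After 'push 5': [0, 0, 5]
After 'push 4': [0, 0, 5, 4]
After 'div': [0, 0, 1]
After 'mul': [0, 0]
After 'push 8': [0, 0, 8]
After 'push -7': [0, 0, 8, -7]
After 'lt': [0, 0, 0]

Answer: [0, 0, 0]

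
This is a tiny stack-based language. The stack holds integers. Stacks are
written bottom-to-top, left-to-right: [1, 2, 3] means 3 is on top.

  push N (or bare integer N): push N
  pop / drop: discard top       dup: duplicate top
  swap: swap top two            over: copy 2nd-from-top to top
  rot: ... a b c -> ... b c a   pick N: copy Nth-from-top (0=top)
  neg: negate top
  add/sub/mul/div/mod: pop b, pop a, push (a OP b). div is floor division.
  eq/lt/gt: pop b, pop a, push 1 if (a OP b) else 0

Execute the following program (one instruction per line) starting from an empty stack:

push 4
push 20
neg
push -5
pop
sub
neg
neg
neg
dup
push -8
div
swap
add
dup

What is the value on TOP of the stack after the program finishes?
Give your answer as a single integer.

After 'push 4': [4]
After 'push 20': [4, 20]
After 'neg': [4, -20]
After 'push -5': [4, -20, -5]
After 'pop': [4, -20]
After 'sub': [24]
After 'neg': [-24]
After 'neg': [24]
After 'neg': [-24]
After 'dup': [-24, -24]
After 'push -8': [-24, -24, -8]
After 'div': [-24, 3]
After 'swap': [3, -24]
After 'add': [-21]
After 'dup': [-21, -21]

Answer: -21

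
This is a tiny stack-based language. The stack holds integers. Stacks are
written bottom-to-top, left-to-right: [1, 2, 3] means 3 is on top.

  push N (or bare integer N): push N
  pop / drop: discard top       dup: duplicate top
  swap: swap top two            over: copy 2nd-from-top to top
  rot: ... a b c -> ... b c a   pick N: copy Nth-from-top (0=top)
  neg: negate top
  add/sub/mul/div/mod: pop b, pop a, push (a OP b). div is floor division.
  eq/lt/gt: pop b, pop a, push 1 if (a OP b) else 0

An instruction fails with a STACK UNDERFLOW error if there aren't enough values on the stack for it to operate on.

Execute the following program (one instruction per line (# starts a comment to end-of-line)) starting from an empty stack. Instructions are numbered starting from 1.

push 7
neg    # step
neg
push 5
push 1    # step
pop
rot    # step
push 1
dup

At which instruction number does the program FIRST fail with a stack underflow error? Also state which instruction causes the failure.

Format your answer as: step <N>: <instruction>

Answer: step 7: rot

Derivation:
Step 1 ('push 7'): stack = [7], depth = 1
Step 2 ('neg'): stack = [-7], depth = 1
Step 3 ('neg'): stack = [7], depth = 1
Step 4 ('push 5'): stack = [7, 5], depth = 2
Step 5 ('push 1'): stack = [7, 5, 1], depth = 3
Step 6 ('pop'): stack = [7, 5], depth = 2
Step 7 ('rot'): needs 3 value(s) but depth is 2 — STACK UNDERFLOW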